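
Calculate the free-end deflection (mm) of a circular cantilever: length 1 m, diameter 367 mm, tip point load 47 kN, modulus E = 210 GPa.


I = pi * d^4 / 64 = pi * 367^4 / 64 = 890500475.54 mm^4
L = 1000.0 mm, P = 47000.0 N, E = 210000.0 MPa
delta = P * L^3 / (3 * E * I)
= 47000.0 * 1000.0^3 / (3 * 210000.0 * 890500475.54)
= 0.0838 mm

0.0838 mm


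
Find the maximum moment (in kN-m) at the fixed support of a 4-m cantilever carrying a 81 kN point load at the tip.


For a cantilever with a point load at the free end:
M_max = P * L = 81 * 4 = 324 kN-m

324 kN-m


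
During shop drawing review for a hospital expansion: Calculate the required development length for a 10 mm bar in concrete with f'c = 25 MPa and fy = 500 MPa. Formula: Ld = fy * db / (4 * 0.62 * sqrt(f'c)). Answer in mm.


Ld = (fy * db) / (4 * 0.62 * sqrt(f'c))
= (500 * 10) / (4 * 0.62 * sqrt(25))
= 5000 / 12.4
= 403.23 mm

403.23 mm


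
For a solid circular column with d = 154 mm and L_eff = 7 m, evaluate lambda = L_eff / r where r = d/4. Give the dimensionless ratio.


Radius of gyration r = d / 4 = 154 / 4 = 38.5 mm
L_eff = 7000.0 mm
Slenderness ratio = L / r = 7000.0 / 38.5 = 181.82 (dimensionless)

181.82 (dimensionless)


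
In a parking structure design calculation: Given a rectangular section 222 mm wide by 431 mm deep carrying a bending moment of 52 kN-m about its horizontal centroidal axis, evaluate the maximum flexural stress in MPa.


I = b * h^3 / 12 = 222 * 431^3 / 12 = 1481165333.5 mm^4
y = h / 2 = 431 / 2 = 215.5 mm
M = 52 kN-m = 52000000.0 N-mm
sigma = M * y / I = 52000000.0 * 215.5 / 1481165333.5
= 7.57 MPa

7.57 MPa


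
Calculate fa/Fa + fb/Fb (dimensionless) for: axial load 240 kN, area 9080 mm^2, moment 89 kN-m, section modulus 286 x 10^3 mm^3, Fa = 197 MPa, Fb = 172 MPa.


f_a = P / A = 240000.0 / 9080 = 26.4317 MPa
f_b = M / S = 89000000.0 / 286000.0 = 311.1888 MPa
Ratio = f_a / Fa + f_b / Fb
= 26.4317 / 197 + 311.1888 / 172
= 1.9434 (dimensionless)

1.9434 (dimensionless)


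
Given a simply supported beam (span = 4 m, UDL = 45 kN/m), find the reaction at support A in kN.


Total load = w * L = 45 * 4 = 180 kN
By symmetry, each reaction R = total / 2 = 180 / 2 = 90.0 kN

90.0 kN


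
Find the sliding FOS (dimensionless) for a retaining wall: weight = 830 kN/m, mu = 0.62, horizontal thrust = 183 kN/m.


Resisting force = mu * W = 0.62 * 830 = 514.6 kN/m
FOS = Resisting / Driving = 514.6 / 183
= 2.812 (dimensionless)

2.812 (dimensionless)


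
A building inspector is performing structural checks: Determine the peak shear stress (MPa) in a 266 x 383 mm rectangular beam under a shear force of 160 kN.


A = b * h = 266 * 383 = 101878 mm^2
V = 160 kN = 160000.0 N
tau_max = 1.5 * V / A = 1.5 * 160000.0 / 101878
= 2.3558 MPa

2.3558 MPa


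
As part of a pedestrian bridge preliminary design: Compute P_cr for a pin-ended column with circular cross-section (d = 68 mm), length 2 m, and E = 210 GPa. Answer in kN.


I = pi * d^4 / 64 = 1049555.84 mm^4
L = 2000.0 mm
P_cr = pi^2 * E * I / L^2
= 9.8696 * 210000.0 * 1049555.84 / 2000.0^2
= 543831.8 N = 543.8318 kN

543.8318 kN


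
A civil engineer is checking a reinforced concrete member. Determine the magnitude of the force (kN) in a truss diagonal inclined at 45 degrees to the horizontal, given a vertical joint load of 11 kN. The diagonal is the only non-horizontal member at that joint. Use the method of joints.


At the joint, only the diagonal has a vertical component, so vertical equilibrium gives:
F * sin(45) = 11
F = 11 / sin(45)
= 11 / 0.707107
= 15.56 kN

15.56 kN


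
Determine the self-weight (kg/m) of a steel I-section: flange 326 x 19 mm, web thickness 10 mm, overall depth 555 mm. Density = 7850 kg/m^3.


A_flanges = 2 * 326 * 19 = 12388 mm^2
A_web = (555 - 2 * 19) * 10 = 5170 mm^2
A_total = 12388 + 5170 = 17558 mm^2 = 0.017558 m^2
Weight = rho * A = 7850 * 0.017558 = 137.8303 kg/m

137.8303 kg/m


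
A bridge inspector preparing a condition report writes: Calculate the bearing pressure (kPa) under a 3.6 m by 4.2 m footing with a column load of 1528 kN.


A = 3.6 * 4.2 = 15.12 m^2
q = P / A = 1528 / 15.12
= 101.0582 kPa

101.0582 kPa


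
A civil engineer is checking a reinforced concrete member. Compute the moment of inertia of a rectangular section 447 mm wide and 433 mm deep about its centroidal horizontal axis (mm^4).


I = b * h^3 / 12
= 447 * 433^3 / 12
= 447 * 81182737 / 12
= 3024056953.25 mm^4

3024056953.25 mm^4


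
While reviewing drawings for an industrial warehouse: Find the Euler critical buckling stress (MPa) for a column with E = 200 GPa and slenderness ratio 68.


sigma_cr = pi^2 * E / lambda^2
= 9.8696 * 200000.0 / 68^2
= 9.8696 * 200000.0 / 4624
= 426.886 MPa

426.886 MPa


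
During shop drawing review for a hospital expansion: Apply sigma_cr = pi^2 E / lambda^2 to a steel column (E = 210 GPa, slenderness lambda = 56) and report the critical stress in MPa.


sigma_cr = pi^2 * E / lambda^2
= 9.8696 * 210000.0 / 56^2
= 9.8696 * 210000.0 / 3136
= 660.911 MPa

660.911 MPa


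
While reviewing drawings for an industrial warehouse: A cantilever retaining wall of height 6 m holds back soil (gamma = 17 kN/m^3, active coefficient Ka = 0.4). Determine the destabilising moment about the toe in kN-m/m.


Pa = 0.5 * Ka * gamma * H^2
= 0.5 * 0.4 * 17 * 6^2
= 122.4 kN/m
Arm = H / 3 = 6 / 3 = 2.0 m
Mo = Pa * arm = Pa * H / 3 = 122.4 * 6 / 3 = 244.8 kN-m/m

244.8 kN-m/m


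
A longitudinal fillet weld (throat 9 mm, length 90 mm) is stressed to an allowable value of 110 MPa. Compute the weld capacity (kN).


Strength = throat * length * allowable stress
= 9 * 90 * 110 N
= 89100 N
= 89.1 kN

89.1 kN


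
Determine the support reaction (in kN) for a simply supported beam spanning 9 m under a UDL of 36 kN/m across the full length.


Total load = w * L = 36 * 9 = 324 kN
By symmetry, each reaction R = total / 2 = 324 / 2 = 162.0 kN

162.0 kN


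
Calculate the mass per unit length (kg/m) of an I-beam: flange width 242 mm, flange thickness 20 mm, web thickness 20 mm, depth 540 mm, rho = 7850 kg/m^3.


A_flanges = 2 * 242 * 20 = 9680 mm^2
A_web = (540 - 2 * 20) * 20 = 10000 mm^2
A_total = 9680 + 10000 = 19680 mm^2 = 0.019680 m^2
Weight = rho * A = 7850 * 0.019680 = 154.488 kg/m

154.488 kg/m


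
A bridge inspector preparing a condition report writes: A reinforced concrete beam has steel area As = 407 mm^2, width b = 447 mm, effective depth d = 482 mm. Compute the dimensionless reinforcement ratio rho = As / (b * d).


rho = As / (b * d)
= 407 / (447 * 482)
= 407 / 215454
= 0.001889 (dimensionless)

0.001889 (dimensionless)


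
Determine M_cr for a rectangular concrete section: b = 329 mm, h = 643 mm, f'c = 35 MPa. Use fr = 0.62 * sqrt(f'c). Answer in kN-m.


fr = 0.62 * sqrt(35) = 0.62 * 5.9161 = 3.668 MPa
I = 329 * 643^3 / 12 = 7288657966.92 mm^4
y_t = 321.5 mm
M_cr = fr * I / y_t = 3.668 * 7288657966.92 / 321.5 N-mm
= 83.1558 kN-m

83.1558 kN-m


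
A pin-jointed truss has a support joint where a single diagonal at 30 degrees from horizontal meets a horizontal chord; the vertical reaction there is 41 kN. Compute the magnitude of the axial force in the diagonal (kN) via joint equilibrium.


At the joint, only the diagonal has a vertical component, so vertical equilibrium gives:
F * sin(30) = 41
F = 41 / sin(30)
= 41 / 0.5
= 82.0 kN

82.0 kN


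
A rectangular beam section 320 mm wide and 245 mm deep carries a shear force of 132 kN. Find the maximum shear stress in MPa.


A = b * h = 320 * 245 = 78400 mm^2
V = 132 kN = 132000.0 N
tau_max = 1.5 * V / A = 1.5 * 132000.0 / 78400
= 2.5255 MPa

2.5255 MPa


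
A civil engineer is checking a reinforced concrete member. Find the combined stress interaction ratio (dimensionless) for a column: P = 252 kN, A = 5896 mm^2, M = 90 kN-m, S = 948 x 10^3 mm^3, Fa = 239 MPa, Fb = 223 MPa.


f_a = P / A = 252000.0 / 5896 = 42.7408 MPa
f_b = M / S = 90000000.0 / 948000.0 = 94.9367 MPa
Ratio = f_a / Fa + f_b / Fb
= 42.7408 / 239 + 94.9367 / 223
= 0.6046 (dimensionless)

0.6046 (dimensionless)


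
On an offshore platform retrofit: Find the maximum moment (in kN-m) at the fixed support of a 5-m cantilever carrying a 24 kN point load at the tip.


For a cantilever with a point load at the free end:
M_max = P * L = 24 * 5 = 120 kN-m

120 kN-m


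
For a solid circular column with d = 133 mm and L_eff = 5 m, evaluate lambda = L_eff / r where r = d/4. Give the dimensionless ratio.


Radius of gyration r = d / 4 = 133 / 4 = 33.25 mm
L_eff = 5000.0 mm
Slenderness ratio = L / r = 5000.0 / 33.25 = 150.38 (dimensionless)

150.38 (dimensionless)


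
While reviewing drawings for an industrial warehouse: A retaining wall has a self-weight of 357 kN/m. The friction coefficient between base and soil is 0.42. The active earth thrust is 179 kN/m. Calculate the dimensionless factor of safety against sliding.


Resisting force = mu * W = 0.42 * 357 = 149.94 kN/m
FOS = Resisting / Driving = 149.94 / 179
= 0.8377 (dimensionless)

0.8377 (dimensionless)


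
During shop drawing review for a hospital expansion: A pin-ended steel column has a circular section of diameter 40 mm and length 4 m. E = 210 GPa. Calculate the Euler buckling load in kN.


I = pi * d^4 / 64 = 125663.71 mm^4
L = 4000.0 mm
P_cr = pi^2 * E * I / L^2
= 9.8696 * 210000.0 * 125663.71 / 4000.0^2
= 16278.3 N = 16.2783 kN

16.2783 kN


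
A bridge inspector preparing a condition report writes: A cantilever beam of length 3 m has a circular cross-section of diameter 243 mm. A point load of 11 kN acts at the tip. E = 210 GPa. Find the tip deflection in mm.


I = pi * d^4 / 64 = pi * 243^4 / 64 = 171157129.04 mm^4
L = 3000.0 mm, P = 11000.0 N, E = 210000.0 MPa
delta = P * L^3 / (3 * E * I)
= 11000.0 * 3000.0^3 / (3 * 210000.0 * 171157129.04)
= 2.7544 mm

2.7544 mm


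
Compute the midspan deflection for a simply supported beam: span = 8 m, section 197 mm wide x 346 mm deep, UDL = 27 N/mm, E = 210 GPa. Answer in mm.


I = 197 * 346^3 / 12 = 680006832.67 mm^4
L = 8000.0 mm, w = 27 N/mm, E = 210000.0 MPa
delta = 5 * w * L^4 / (384 * E * I)
= 5 * 27 * 8000.0^4 / (384 * 210000.0 * 680006832.67)
= 10.0839 mm

10.0839 mm


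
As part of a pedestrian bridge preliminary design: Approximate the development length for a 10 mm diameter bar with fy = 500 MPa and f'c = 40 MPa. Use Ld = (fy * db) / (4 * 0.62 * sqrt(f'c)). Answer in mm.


Ld = (fy * db) / (4 * 0.62 * sqrt(f'c))
= (500 * 10) / (4 * 0.62 * sqrt(40))
= 5000 / 15.6849
= 318.78 mm

318.78 mm


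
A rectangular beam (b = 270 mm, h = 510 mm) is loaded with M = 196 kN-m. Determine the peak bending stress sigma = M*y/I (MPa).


I = b * h^3 / 12 = 270 * 510^3 / 12 = 2984647500.0 mm^4
y = h / 2 = 510 / 2 = 255.0 mm
M = 196 kN-m = 196000000.0 N-mm
sigma = M * y / I = 196000000.0 * 255.0 / 2984647500.0
= 16.75 MPa

16.75 MPa


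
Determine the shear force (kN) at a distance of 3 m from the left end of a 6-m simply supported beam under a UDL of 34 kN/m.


R_A = w * L / 2 = 34 * 6 / 2 = 102.0 kN
V(x) = R_A - w * x = 102.0 - 34 * 3
= 0.0 kN

0.0 kN


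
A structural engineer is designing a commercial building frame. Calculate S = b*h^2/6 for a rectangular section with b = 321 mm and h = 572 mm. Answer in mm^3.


S = b * h^2 / 6
= 321 * 572^2 / 6
= 321 * 327184 / 6
= 17504344.0 mm^3

17504344.0 mm^3


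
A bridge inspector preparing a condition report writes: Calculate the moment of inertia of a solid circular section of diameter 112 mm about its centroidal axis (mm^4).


r = d / 2 = 112 / 2 = 56.0 mm
I = pi * r^4 / 4 = pi * 56.0^4 / 4
= 7723995.1 mm^4

7723995.1 mm^4


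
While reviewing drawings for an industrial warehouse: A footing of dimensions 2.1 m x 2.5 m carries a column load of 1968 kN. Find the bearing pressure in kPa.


A = 2.1 * 2.5 = 5.25 m^2
q = P / A = 1968 / 5.25
= 374.8571 kPa

374.8571 kPa


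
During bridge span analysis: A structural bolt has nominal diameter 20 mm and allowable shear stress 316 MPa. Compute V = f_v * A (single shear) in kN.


A = pi * d^2 / 4 = pi * 20^2 / 4 = 314.1593 mm^2
V = f_v * A / 1000 = 316 * 314.1593 / 1000
= 99.2743 kN

99.2743 kN


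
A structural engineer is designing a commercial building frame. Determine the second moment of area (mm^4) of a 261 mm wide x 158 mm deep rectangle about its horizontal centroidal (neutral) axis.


I = b * h^3 / 12
= 261 * 158^3 / 12
= 261 * 3944312 / 12
= 85788786.0 mm^4

85788786.0 mm^4


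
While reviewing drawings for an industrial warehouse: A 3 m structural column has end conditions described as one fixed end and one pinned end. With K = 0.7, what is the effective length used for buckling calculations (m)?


L_eff = K * L
= 0.7 * 3
= 2.1 m

2.1 m


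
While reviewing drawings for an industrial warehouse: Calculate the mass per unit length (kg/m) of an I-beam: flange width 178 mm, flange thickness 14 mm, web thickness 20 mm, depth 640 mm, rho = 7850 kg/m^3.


A_flanges = 2 * 178 * 14 = 4984 mm^2
A_web = (640 - 2 * 14) * 20 = 12240 mm^2
A_total = 4984 + 12240 = 17224 mm^2 = 0.017224 m^2
Weight = rho * A = 7850 * 0.017224 = 135.2084 kg/m

135.2084 kg/m


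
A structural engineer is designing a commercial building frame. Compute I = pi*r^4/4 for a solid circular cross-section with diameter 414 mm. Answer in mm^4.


r = d / 2 = 414 / 2 = 207.0 mm
I = pi * r^4 / 4 = pi * 207.0^4 / 4
= 1442019931.44 mm^4

1442019931.44 mm^4


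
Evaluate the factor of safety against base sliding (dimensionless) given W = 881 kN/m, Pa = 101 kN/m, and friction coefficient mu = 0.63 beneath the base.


Resisting force = mu * W = 0.63 * 881 = 555.03 kN/m
FOS = Resisting / Driving = 555.03 / 101
= 5.4953 (dimensionless)

5.4953 (dimensionless)


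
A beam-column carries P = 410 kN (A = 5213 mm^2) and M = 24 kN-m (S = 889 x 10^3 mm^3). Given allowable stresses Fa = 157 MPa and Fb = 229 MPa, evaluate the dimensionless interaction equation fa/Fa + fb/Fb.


f_a = P / A = 410000.0 / 5213 = 78.6495 MPa
f_b = M / S = 24000000.0 / 889000.0 = 26.9966 MPa
Ratio = f_a / Fa + f_b / Fb
= 78.6495 / 157 + 26.9966 / 229
= 0.6188 (dimensionless)

0.6188 (dimensionless)


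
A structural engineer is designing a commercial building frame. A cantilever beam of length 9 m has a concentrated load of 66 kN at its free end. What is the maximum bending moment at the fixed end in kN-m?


For a cantilever with a point load at the free end:
M_max = P * L = 66 * 9 = 594 kN-m

594 kN-m


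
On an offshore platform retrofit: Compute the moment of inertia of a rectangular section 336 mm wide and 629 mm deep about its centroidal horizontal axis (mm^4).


I = b * h^3 / 12
= 336 * 629^3 / 12
= 336 * 248858189 / 12
= 6968029292.0 mm^4

6968029292.0 mm^4


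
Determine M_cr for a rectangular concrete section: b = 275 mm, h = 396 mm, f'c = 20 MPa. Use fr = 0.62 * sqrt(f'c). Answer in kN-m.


fr = 0.62 * sqrt(20) = 0.62 * 4.4721 = 2.7727 MPa
I = 275 * 396^3 / 12 = 1423105200.0 mm^4
y_t = 198.0 mm
M_cr = fr * I / y_t = 2.7727 * 1423105200.0 / 198.0 N-mm
= 19.9287 kN-m

19.9287 kN-m


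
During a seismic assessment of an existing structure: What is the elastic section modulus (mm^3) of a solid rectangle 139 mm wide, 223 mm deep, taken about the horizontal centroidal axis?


S = b * h^2 / 6
= 139 * 223^2 / 6
= 139 * 49729 / 6
= 1152055.17 mm^3

1152055.17 mm^3


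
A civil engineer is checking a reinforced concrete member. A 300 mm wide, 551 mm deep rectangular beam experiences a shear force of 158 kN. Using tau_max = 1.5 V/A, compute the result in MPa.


A = b * h = 300 * 551 = 165300 mm^2
V = 158 kN = 158000.0 N
tau_max = 1.5 * V / A = 1.5 * 158000.0 / 165300
= 1.4338 MPa

1.4338 MPa


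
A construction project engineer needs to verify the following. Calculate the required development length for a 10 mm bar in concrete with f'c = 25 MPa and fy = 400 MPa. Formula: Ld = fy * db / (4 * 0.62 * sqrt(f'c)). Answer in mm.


Ld = (fy * db) / (4 * 0.62 * sqrt(f'c))
= (400 * 10) / (4 * 0.62 * sqrt(25))
= 4000 / 12.4
= 322.58 mm

322.58 mm


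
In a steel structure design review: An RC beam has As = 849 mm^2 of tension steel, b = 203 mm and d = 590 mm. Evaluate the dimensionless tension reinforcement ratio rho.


rho = As / (b * d)
= 849 / (203 * 590)
= 849 / 119770
= 0.007089 (dimensionless)

0.007089 (dimensionless)


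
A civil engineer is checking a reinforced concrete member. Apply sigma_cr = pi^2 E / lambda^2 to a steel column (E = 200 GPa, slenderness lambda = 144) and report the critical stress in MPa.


sigma_cr = pi^2 * E / lambda^2
= 9.8696 * 200000.0 / 144^2
= 9.8696 * 200000.0 / 20736
= 95.1929 MPa

95.1929 MPa


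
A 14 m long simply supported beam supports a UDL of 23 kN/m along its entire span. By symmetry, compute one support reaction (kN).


Total load = w * L = 23 * 14 = 322 kN
By symmetry, each reaction R = total / 2 = 322 / 2 = 161.0 kN

161.0 kN


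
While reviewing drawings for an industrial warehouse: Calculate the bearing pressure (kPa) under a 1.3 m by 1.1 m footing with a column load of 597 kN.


A = 1.3 * 1.1 = 1.43 m^2
q = P / A = 597 / 1.43
= 417.4825 kPa

417.4825 kPa


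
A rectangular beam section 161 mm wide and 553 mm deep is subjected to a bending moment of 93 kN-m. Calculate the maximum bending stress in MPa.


I = b * h^3 / 12 = 161 * 553^3 / 12 = 2268924391.42 mm^4
y = h / 2 = 553 / 2 = 276.5 mm
M = 93 kN-m = 93000000.0 N-mm
sigma = M * y / I = 93000000.0 * 276.5 / 2268924391.42
= 11.33 MPa

11.33 MPa


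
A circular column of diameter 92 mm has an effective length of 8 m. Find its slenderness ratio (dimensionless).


Radius of gyration r = d / 4 = 92 / 4 = 23.0 mm
L_eff = 8000.0 mm
Slenderness ratio = L / r = 8000.0 / 23.0 = 347.83 (dimensionless)

347.83 (dimensionless)


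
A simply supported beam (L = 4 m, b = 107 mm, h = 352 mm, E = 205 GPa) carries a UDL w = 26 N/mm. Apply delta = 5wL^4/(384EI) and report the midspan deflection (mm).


I = 107 * 352^3 / 12 = 388893354.67 mm^4
L = 4000.0 mm, w = 26 N/mm, E = 205000.0 MPa
delta = 5 * w * L^4 / (384 * E * I)
= 5 * 26 * 4000.0^4 / (384 * 205000.0 * 388893354.67)
= 1.0871 mm

1.0871 mm


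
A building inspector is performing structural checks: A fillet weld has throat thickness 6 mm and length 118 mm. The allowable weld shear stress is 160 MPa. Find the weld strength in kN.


Strength = throat * length * allowable stress
= 6 * 118 * 160 N
= 113280 N
= 113.28 kN

113.28 kN


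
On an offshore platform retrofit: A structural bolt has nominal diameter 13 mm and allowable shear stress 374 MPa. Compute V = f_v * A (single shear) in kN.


A = pi * d^2 / 4 = pi * 13^2 / 4 = 132.7323 mm^2
V = f_v * A / 1000 = 374 * 132.7323 / 1000
= 49.6419 kN

49.6419 kN


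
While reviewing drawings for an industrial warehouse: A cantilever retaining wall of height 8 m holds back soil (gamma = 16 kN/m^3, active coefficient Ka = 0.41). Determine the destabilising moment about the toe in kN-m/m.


Pa = 0.5 * Ka * gamma * H^2
= 0.5 * 0.41 * 16 * 8^2
= 209.92 kN/m
Arm = H / 3 = 8 / 3 = 2.6667 m
Mo = Pa * arm = Pa * H / 3 = 209.92 * 8 / 3 = 559.7867 kN-m/m

559.7867 kN-m/m


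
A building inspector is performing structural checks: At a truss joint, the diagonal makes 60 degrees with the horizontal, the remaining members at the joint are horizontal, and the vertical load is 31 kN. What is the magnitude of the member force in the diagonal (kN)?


At the joint, only the diagonal has a vertical component, so vertical equilibrium gives:
F * sin(60) = 31
F = 31 / sin(60)
= 31 / 0.866025
= 35.8 kN

35.8 kN


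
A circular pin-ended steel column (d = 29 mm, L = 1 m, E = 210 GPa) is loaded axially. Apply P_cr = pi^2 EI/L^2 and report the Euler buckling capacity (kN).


I = pi * d^4 / 64 = 34718.57 mm^4
L = 1000.0 mm
P_cr = pi^2 * E * I / L^2
= 9.8696 * 210000.0 * 34718.57 / 1000.0^2
= 71958.31 N = 71.9583 kN

71.9583 kN


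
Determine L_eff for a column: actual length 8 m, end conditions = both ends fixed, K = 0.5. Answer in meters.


L_eff = K * L
= 0.5 * 8
= 4.0 m

4.0 m


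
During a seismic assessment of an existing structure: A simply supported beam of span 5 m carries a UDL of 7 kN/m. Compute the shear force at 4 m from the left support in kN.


R_A = w * L / 2 = 7 * 5 / 2 = 17.5 kN
V(x) = R_A - w * x = 17.5 - 7 * 4
= -10.5 kN

-10.5 kN


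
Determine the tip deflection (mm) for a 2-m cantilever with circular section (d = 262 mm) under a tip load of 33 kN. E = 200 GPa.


I = pi * d^4 / 64 = pi * 262^4 / 64 = 231299697.07 mm^4
L = 2000.0 mm, P = 33000.0 N, E = 200000.0 MPa
delta = P * L^3 / (3 * E * I)
= 33000.0 * 2000.0^3 / (3 * 200000.0 * 231299697.07)
= 1.9023 mm

1.9023 mm


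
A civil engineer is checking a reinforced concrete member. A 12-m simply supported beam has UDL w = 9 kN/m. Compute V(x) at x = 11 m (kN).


R_A = w * L / 2 = 9 * 12 / 2 = 54.0 kN
V(x) = R_A - w * x = 54.0 - 9 * 11
= -45.0 kN

-45.0 kN


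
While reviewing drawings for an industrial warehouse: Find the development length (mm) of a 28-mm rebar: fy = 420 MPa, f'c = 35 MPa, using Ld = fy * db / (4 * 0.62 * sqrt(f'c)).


Ld = (fy * db) / (4 * 0.62 * sqrt(f'c))
= (420 * 28) / (4 * 0.62 * sqrt(35))
= 11760 / 14.6719
= 801.53 mm

801.53 mm


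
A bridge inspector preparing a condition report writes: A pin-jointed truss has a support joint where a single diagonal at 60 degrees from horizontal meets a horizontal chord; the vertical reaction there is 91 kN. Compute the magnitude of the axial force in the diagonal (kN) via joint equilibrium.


At the joint, only the diagonal has a vertical component, so vertical equilibrium gives:
F * sin(60) = 91
F = 91 / sin(60)
= 91 / 0.866025
= 105.08 kN

105.08 kN


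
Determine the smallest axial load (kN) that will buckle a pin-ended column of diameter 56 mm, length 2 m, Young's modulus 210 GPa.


I = pi * d^4 / 64 = 482749.69 mm^4
L = 2000.0 mm
P_cr = pi^2 * E * I / L^2
= 9.8696 * 210000.0 * 482749.69 / 2000.0^2
= 250138.8 N = 250.1388 kN

250.1388 kN


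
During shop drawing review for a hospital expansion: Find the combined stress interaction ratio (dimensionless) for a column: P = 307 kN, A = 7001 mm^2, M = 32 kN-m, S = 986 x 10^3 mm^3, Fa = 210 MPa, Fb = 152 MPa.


f_a = P / A = 307000.0 / 7001 = 43.8509 MPa
f_b = M / S = 32000000.0 / 986000.0 = 32.4544 MPa
Ratio = f_a / Fa + f_b / Fb
= 43.8509 / 210 + 32.4544 / 152
= 0.4223 (dimensionless)

0.4223 (dimensionless)


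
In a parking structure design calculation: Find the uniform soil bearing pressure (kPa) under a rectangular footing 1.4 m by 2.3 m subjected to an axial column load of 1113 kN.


A = 1.4 * 2.3 = 3.22 m^2
q = P / A = 1113 / 3.22
= 345.6522 kPa

345.6522 kPa


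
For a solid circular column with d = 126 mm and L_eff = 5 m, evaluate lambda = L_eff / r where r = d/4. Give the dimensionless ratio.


Radius of gyration r = d / 4 = 126 / 4 = 31.5 mm
L_eff = 5000.0 mm
Slenderness ratio = L / r = 5000.0 / 31.5 = 158.73 (dimensionless)

158.73 (dimensionless)


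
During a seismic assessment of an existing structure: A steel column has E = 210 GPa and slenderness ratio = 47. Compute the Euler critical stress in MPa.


sigma_cr = pi^2 * E / lambda^2
= 9.8696 * 210000.0 / 47^2
= 9.8696 * 210000.0 / 2209
= 938.2603 MPa

938.2603 MPa


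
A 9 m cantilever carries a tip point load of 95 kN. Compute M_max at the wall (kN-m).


For a cantilever with a point load at the free end:
M_max = P * L = 95 * 9 = 855 kN-m

855 kN-m


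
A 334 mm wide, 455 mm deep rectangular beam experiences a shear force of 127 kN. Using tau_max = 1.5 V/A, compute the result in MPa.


A = b * h = 334 * 455 = 151970 mm^2
V = 127 kN = 127000.0 N
tau_max = 1.5 * V / A = 1.5 * 127000.0 / 151970
= 1.2535 MPa

1.2535 MPa


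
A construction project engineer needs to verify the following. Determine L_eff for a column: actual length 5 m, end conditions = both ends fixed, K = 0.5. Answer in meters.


L_eff = K * L
= 0.5 * 5
= 2.5 m

2.5 m


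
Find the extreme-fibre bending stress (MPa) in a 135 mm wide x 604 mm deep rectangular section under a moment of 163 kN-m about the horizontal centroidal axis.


I = b * h^3 / 12 = 135 * 604^3 / 12 = 2478924720.0 mm^4
y = h / 2 = 604 / 2 = 302.0 mm
M = 163 kN-m = 163000000.0 N-mm
sigma = M * y / I = 163000000.0 * 302.0 / 2478924720.0
= 19.86 MPa

19.86 MPa


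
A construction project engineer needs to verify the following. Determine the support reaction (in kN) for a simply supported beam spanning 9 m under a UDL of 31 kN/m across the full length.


Total load = w * L = 31 * 9 = 279 kN
By symmetry, each reaction R = total / 2 = 279 / 2 = 139.5 kN

139.5 kN


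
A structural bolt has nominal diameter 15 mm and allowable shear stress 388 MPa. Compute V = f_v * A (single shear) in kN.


A = pi * d^2 / 4 = pi * 15^2 / 4 = 176.7146 mm^2
V = f_v * A / 1000 = 388 * 176.7146 / 1000
= 68.5653 kN

68.5653 kN


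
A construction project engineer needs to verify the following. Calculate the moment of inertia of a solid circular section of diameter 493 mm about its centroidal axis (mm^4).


r = d / 2 = 493 / 2 = 246.5 mm
I = pi * r^4 / 4 = pi * 246.5^4 / 4
= 2899730094.25 mm^4

2899730094.25 mm^4


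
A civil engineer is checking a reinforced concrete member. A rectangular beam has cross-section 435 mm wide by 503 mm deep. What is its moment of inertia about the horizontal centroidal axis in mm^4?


I = b * h^3 / 12
= 435 * 503^3 / 12
= 435 * 127263527 / 12
= 4613302853.75 mm^4

4613302853.75 mm^4


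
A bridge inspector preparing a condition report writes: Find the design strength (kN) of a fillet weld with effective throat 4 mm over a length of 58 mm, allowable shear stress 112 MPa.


Strength = throat * length * allowable stress
= 4 * 58 * 112 N
= 25984 N
= 25.98 kN

25.98 kN


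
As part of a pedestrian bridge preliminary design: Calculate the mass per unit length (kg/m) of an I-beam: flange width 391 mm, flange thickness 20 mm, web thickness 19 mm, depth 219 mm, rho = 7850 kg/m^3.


A_flanges = 2 * 391 * 20 = 15640 mm^2
A_web = (219 - 2 * 20) * 19 = 3401 mm^2
A_total = 15640 + 3401 = 19041 mm^2 = 0.019041 m^2
Weight = rho * A = 7850 * 0.019041 = 149.4718 kg/m

149.4718 kg/m


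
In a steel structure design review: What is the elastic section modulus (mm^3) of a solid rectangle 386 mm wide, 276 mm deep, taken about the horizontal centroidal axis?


S = b * h^2 / 6
= 386 * 276^2 / 6
= 386 * 76176 / 6
= 4900656.0 mm^3

4900656.0 mm^3


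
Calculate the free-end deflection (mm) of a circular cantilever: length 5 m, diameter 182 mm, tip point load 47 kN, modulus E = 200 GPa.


I = pi * d^4 / 64 = pi * 182^4 / 64 = 53858648.42 mm^4
L = 5000.0 mm, P = 47000.0 N, E = 200000.0 MPa
delta = P * L^3 / (3 * E * I)
= 47000.0 * 5000.0^3 / (3 * 200000.0 * 53858648.42)
= 181.8031 mm

181.8031 mm


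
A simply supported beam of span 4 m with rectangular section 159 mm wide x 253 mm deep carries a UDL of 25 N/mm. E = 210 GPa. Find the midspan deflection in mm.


I = 159 * 253^3 / 12 = 214574170.25 mm^4
L = 4000.0 mm, w = 25 N/mm, E = 210000.0 MPa
delta = 5 * w * L^4 / (384 * E * I)
= 5 * 25 * 4000.0^4 / (384 * 210000.0 * 214574170.25)
= 1.8494 mm

1.8494 mm


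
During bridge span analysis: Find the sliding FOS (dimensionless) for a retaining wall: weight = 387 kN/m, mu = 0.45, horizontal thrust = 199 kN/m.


Resisting force = mu * W = 0.45 * 387 = 174.15 kN/m
FOS = Resisting / Driving = 174.15 / 199
= 0.8751 (dimensionless)

0.8751 (dimensionless)


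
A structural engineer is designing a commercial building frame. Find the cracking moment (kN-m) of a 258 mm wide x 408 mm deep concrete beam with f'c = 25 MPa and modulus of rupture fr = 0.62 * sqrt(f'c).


fr = 0.62 * sqrt(25) = 0.62 * 5.0 = 3.1 MPa
I = 258 * 408^3 / 12 = 1460222208.0 mm^4
y_t = 204.0 mm
M_cr = fr * I / y_t = 3.1 * 1460222208.0 / 204.0 N-mm
= 22.1897 kN-m

22.1897 kN-m


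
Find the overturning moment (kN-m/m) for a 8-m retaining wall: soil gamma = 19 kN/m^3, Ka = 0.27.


Pa = 0.5 * Ka * gamma * H^2
= 0.5 * 0.27 * 19 * 8^2
= 164.16 kN/m
Arm = H / 3 = 8 / 3 = 2.6667 m
Mo = Pa * arm = Pa * H / 3 = 164.16 * 8 / 3 = 437.76 kN-m/m

437.76 kN-m/m


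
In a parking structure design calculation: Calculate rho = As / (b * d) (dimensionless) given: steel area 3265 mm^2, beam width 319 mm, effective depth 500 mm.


rho = As / (b * d)
= 3265 / (319 * 500)
= 3265 / 159500
= 0.02047 (dimensionless)

0.02047 (dimensionless)


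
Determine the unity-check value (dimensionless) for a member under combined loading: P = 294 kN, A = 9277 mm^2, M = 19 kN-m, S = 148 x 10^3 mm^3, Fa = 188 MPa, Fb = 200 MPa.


f_a = P / A = 294000.0 / 9277 = 31.6913 MPa
f_b = M / S = 19000000.0 / 148000.0 = 128.3784 MPa
Ratio = f_a / Fa + f_b / Fb
= 31.6913 / 188 + 128.3784 / 200
= 0.8105 (dimensionless)

0.8105 (dimensionless)


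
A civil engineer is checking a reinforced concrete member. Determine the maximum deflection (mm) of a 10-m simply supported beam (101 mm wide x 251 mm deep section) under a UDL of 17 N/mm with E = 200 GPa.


I = 101 * 251^3 / 12 = 133094862.58 mm^4
L = 10000.0 mm, w = 17 N/mm, E = 200000.0 MPa
delta = 5 * w * L^4 / (384 * E * I)
= 5 * 17 * 10000.0^4 / (384 * 200000.0 * 133094862.58)
= 83.1565 mm

83.1565 mm


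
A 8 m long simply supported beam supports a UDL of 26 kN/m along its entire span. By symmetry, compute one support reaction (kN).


Total load = w * L = 26 * 8 = 208 kN
By symmetry, each reaction R = total / 2 = 208 / 2 = 104.0 kN

104.0 kN


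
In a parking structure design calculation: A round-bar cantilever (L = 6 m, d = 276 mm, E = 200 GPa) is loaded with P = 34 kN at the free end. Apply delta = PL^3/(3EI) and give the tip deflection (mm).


I = pi * d^4 / 64 = pi * 276^4 / 64 = 284843443.25 mm^4
L = 6000.0 mm, P = 34000.0 N, E = 200000.0 MPa
delta = P * L^3 / (3 * E * I)
= 34000.0 * 6000.0^3 / (3 * 200000.0 * 284843443.25)
= 42.971 mm

42.971 mm


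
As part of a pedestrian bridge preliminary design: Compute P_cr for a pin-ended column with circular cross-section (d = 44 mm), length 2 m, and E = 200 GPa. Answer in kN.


I = pi * d^4 / 64 = 183984.23 mm^4
L = 2000.0 mm
P_cr = pi^2 * E * I / L^2
= 9.8696 * 200000.0 * 183984.23 / 2000.0^2
= 90792.58 N = 90.7926 kN

90.7926 kN


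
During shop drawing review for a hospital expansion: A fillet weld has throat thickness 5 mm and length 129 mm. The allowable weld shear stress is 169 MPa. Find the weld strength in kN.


Strength = throat * length * allowable stress
= 5 * 129 * 169 N
= 109005 N
= 109.0 kN

109.0 kN


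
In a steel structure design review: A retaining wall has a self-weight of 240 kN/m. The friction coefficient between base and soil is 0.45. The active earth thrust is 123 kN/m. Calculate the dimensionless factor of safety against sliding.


Resisting force = mu * W = 0.45 * 240 = 108.0 kN/m
FOS = Resisting / Driving = 108.0 / 123
= 0.878 (dimensionless)

0.878 (dimensionless)


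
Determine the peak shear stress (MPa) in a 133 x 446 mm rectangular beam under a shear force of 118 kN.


A = b * h = 133 * 446 = 59318 mm^2
V = 118 kN = 118000.0 N
tau_max = 1.5 * V / A = 1.5 * 118000.0 / 59318
= 2.9839 MPa

2.9839 MPa


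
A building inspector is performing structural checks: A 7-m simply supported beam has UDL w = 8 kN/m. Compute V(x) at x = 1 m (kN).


R_A = w * L / 2 = 8 * 7 / 2 = 28.0 kN
V(x) = R_A - w * x = 28.0 - 8 * 1
= 20.0 kN

20.0 kN


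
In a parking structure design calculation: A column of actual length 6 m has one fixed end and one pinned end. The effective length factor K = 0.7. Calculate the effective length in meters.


L_eff = K * L
= 0.7 * 6
= 4.2 m

4.2 m


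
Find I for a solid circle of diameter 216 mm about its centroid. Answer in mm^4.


r = d / 2 = 216 / 2 = 108.0 mm
I = pi * r^4 / 4 = pi * 108.0^4 / 4
= 106852553.05 mm^4

106852553.05 mm^4


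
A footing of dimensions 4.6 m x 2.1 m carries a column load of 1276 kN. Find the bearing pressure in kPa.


A = 4.6 * 2.1 = 9.66 m^2
q = P / A = 1276 / 9.66
= 132.0911 kPa

132.0911 kPa


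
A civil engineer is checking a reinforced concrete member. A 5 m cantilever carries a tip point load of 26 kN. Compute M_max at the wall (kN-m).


For a cantilever with a point load at the free end:
M_max = P * L = 26 * 5 = 130 kN-m

130 kN-m


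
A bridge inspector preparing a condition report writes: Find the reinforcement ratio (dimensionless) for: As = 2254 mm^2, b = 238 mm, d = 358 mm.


rho = As / (b * d)
= 2254 / (238 * 358)
= 2254 / 85204
= 0.026454 (dimensionless)

0.026454 (dimensionless)


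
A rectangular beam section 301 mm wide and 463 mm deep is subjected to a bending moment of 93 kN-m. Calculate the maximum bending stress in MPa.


I = b * h^3 / 12 = 301 * 463^3 / 12 = 2489592245.58 mm^4
y = h / 2 = 463 / 2 = 231.5 mm
M = 93 kN-m = 93000000.0 N-mm
sigma = M * y / I = 93000000.0 * 231.5 / 2489592245.58
= 8.65 MPa

8.65 MPa


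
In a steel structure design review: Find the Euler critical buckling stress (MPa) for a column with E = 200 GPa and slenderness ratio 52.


sigma_cr = pi^2 * E / lambda^2
= 9.8696 * 200000.0 / 52^2
= 9.8696 * 200000.0 / 2704
= 730.0003 MPa

730.0003 MPa


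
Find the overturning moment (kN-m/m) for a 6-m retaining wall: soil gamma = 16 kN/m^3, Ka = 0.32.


Pa = 0.5 * Ka * gamma * H^2
= 0.5 * 0.32 * 16 * 6^2
= 92.16 kN/m
Arm = H / 3 = 6 / 3 = 2.0 m
Mo = Pa * arm = Pa * H / 3 = 92.16 * 6 / 3 = 184.32 kN-m/m

184.32 kN-m/m


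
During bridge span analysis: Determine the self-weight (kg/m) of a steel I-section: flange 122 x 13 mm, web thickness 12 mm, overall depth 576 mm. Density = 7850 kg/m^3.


A_flanges = 2 * 122 * 13 = 3172 mm^2
A_web = (576 - 2 * 13) * 12 = 6600 mm^2
A_total = 3172 + 6600 = 9772 mm^2 = 0.009772 m^2
Weight = rho * A = 7850 * 0.009772 = 76.7102 kg/m

76.7102 kg/m


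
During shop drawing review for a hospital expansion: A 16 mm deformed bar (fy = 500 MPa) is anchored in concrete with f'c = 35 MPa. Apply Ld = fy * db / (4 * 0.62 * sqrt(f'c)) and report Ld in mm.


Ld = (fy * db) / (4 * 0.62 * sqrt(f'c))
= (500 * 16) / (4 * 0.62 * sqrt(35))
= 8000 / 14.6719
= 545.26 mm

545.26 mm


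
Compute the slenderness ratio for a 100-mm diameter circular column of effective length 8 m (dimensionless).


Radius of gyration r = d / 4 = 100 / 4 = 25.0 mm
L_eff = 8000.0 mm
Slenderness ratio = L / r = 8000.0 / 25.0 = 320.0 (dimensionless)

320.0 (dimensionless)


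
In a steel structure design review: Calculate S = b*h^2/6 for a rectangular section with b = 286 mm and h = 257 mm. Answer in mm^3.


S = b * h^2 / 6
= 286 * 257^2 / 6
= 286 * 66049 / 6
= 3148335.67 mm^3

3148335.67 mm^3


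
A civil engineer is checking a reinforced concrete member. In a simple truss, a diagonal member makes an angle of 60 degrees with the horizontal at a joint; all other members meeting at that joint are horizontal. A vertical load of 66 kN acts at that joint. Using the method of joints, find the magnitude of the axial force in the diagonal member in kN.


At the joint, only the diagonal has a vertical component, so vertical equilibrium gives:
F * sin(60) = 66
F = 66 / sin(60)
= 66 / 0.866025
= 76.21 kN

76.21 kN


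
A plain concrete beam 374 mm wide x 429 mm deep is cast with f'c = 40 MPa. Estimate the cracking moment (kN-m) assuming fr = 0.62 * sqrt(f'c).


fr = 0.62 * sqrt(40) = 0.62 * 6.3246 = 3.9212 MPa
I = 374 * 429^3 / 12 = 2460720190.5 mm^4
y_t = 214.5 mm
M_cr = fr * I / y_t = 3.9212 * 2460720190.5 / 214.5 N-mm
= 44.9838 kN-m

44.9838 kN-m


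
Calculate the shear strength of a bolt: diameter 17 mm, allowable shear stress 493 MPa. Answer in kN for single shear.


A = pi * d^2 / 4 = pi * 17^2 / 4 = 226.9801 mm^2
V = f_v * A / 1000 = 493 * 226.9801 / 1000
= 111.9012 kN

111.9012 kN


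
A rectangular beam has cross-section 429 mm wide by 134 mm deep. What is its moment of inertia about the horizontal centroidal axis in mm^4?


I = b * h^3 / 12
= 429 * 134^3 / 12
= 429 * 2406104 / 12
= 86018218.0 mm^4

86018218.0 mm^4


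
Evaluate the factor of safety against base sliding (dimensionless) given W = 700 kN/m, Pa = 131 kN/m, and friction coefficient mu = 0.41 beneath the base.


Resisting force = mu * W = 0.41 * 700 = 287.0 kN/m
FOS = Resisting / Driving = 287.0 / 131
= 2.1908 (dimensionless)

2.1908 (dimensionless)


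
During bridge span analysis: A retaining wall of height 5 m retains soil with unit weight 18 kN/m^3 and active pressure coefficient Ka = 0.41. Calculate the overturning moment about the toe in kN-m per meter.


Pa = 0.5 * Ka * gamma * H^2
= 0.5 * 0.41 * 18 * 5^2
= 92.25 kN/m
Arm = H / 3 = 5 / 3 = 1.6667 m
Mo = Pa * arm = Pa * H / 3 = 92.25 * 5 / 3 = 153.75 kN-m/m

153.75 kN-m/m


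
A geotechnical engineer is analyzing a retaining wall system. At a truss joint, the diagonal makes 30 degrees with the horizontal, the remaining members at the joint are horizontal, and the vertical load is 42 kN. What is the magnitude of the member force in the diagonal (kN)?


At the joint, only the diagonal has a vertical component, so vertical equilibrium gives:
F * sin(30) = 42
F = 42 / sin(30)
= 42 / 0.5
= 84.0 kN

84.0 kN


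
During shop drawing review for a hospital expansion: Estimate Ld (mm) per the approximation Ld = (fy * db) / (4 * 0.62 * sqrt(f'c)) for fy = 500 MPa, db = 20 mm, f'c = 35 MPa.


Ld = (fy * db) / (4 * 0.62 * sqrt(f'c))
= (500 * 20) / (4 * 0.62 * sqrt(35))
= 10000 / 14.6719
= 681.58 mm

681.58 mm


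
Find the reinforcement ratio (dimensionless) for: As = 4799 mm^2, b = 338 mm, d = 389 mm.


rho = As / (b * d)
= 4799 / (338 * 389)
= 4799 / 131482
= 0.036499 (dimensionless)

0.036499 (dimensionless)


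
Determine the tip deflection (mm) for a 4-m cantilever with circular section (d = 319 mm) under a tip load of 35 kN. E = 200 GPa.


I = pi * d^4 / 64 = pi * 319^4 / 64 = 508314655.12 mm^4
L = 4000.0 mm, P = 35000.0 N, E = 200000.0 MPa
delta = P * L^3 / (3 * E * I)
= 35000.0 * 4000.0^3 / (3 * 200000.0 * 508314655.12)
= 7.3445 mm

7.3445 mm


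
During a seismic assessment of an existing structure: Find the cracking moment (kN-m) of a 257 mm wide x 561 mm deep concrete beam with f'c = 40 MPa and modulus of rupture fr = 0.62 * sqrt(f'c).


fr = 0.62 * sqrt(40) = 0.62 * 6.3246 = 3.9212 MPa
I = 257 * 561^3 / 12 = 3781294134.75 mm^4
y_t = 280.5 mm
M_cr = fr * I / y_t = 3.9212 * 3781294134.75 / 280.5 N-mm
= 52.8603 kN-m

52.8603 kN-m


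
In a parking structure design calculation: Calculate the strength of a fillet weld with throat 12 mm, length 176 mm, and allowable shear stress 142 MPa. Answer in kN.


Strength = throat * length * allowable stress
= 12 * 176 * 142 N
= 299904 N
= 299.9 kN

299.9 kN


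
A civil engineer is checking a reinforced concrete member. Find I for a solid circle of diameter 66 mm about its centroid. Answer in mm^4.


r = d / 2 = 66 / 2 = 33.0 mm
I = pi * r^4 / 4 = pi * 33.0^4 / 4
= 931420.18 mm^4

931420.18 mm^4


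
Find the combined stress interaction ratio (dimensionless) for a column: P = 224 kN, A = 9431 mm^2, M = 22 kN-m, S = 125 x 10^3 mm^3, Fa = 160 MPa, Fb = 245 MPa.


f_a = P / A = 224000.0 / 9431 = 23.7515 MPa
f_b = M / S = 22000000.0 / 125000.0 = 176.0 MPa
Ratio = f_a / Fa + f_b / Fb
= 23.7515 / 160 + 176.0 / 245
= 0.8668 (dimensionless)

0.8668 (dimensionless)


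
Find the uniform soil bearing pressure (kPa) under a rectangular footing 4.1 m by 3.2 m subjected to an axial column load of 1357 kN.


A = 4.1 * 3.2 = 13.12 m^2
q = P / A = 1357 / 13.12
= 103.4299 kPa

103.4299 kPa


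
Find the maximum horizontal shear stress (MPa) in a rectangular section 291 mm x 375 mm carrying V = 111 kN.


A = b * h = 291 * 375 = 109125 mm^2
V = 111 kN = 111000.0 N
tau_max = 1.5 * V / A = 1.5 * 111000.0 / 109125
= 1.5258 MPa

1.5258 MPa
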